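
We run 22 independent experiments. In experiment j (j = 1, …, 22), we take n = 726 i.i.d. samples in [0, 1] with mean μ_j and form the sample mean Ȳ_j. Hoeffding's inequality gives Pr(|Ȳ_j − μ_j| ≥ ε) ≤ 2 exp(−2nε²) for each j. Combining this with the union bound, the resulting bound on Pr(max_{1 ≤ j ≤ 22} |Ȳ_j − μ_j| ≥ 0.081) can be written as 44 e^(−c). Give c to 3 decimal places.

Union bound over the 22 events: Pr(max_{1 ≤ j ≤ 22} |Ȳ_j − μ_j| ≥ 0.081) ≤ 22·2·exp(−2nε²) = 44 exp(−2·726·0.081²).
So c = 2·726·0.081² = 9.5266.

9.527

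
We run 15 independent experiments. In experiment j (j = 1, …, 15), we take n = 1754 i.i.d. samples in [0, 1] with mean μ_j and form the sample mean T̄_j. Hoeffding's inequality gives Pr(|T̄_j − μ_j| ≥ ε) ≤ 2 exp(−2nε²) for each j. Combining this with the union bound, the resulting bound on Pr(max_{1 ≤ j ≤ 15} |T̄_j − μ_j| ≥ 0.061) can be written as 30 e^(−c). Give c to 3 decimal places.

Union bound over the 15 events: Pr(max_{1 ≤ j ≤ 15} |T̄_j − μ_j| ≥ 0.061) ≤ 15·2·exp(−2nε²) = 30 exp(−2·1754·0.061²).
So c = 2·1754·0.061² = 13.0533.

13.053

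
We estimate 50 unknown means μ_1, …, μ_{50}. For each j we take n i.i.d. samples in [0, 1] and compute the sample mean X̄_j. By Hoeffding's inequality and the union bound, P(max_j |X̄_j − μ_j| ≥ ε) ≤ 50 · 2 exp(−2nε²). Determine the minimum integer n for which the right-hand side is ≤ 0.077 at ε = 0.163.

135

Need 2·50·exp(−2nε²) ≤ 0.077, i.e. exp(−2nε²) ≤ 0.077/100.
So 2nε² ≥ ln(100/0.077) = 7.169120.
Hence n ≥ 7.169120/(2·0.163²) = 134.915.
The smallest integer n is 135.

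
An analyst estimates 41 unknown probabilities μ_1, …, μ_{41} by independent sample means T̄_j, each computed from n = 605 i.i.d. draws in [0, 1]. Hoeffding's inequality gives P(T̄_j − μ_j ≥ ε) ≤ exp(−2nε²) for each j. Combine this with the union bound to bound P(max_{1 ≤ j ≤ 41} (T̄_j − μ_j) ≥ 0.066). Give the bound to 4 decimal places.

0.2107

Per-experiment Hoeffding bound: exp(−2·605·0.066²) = exp(−5.27076) = 0.0051397.
Union bound over 41 events: 41·0.0051397 = 0.21073.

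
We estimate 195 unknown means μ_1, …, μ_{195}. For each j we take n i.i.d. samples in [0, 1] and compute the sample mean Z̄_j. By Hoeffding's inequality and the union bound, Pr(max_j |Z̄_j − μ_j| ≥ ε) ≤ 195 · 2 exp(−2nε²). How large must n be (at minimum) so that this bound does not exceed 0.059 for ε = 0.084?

624

Need 2·195·exp(−2nε²) ≤ 0.059, i.e. exp(−2nε²) ≤ 0.059/390.
So 2nε² ≥ ln(390/0.059) = 8.796365.
Hence n ≥ 8.796365/(2·0.084²) = 623.325.
The smallest integer n is 624.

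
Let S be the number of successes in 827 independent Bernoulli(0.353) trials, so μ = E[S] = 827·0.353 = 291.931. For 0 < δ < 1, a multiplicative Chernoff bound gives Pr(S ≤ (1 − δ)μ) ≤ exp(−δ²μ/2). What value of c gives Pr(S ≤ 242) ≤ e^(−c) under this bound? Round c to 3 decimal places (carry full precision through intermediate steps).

4.270

Write 242 = (1 − δ)μ, so δ = 1 − 242/291.931 = 0.171037…
Then the exponent is δ²μ/2 = (μ − 242)²/(2μ) = 4.270024.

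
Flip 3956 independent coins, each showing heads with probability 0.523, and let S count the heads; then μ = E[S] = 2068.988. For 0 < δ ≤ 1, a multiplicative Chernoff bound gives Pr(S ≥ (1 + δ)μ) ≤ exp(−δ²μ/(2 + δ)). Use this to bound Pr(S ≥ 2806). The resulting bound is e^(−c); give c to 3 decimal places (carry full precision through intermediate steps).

Write 2806 = (1 + δ)μ, so δ = 2806/2068.988 − 1 = 0.3562186…
Then the exponent is δ²μ/(2 + δ) = (2806 − μ)² / (μ·(2 + δ)) = 111.423185.

111.423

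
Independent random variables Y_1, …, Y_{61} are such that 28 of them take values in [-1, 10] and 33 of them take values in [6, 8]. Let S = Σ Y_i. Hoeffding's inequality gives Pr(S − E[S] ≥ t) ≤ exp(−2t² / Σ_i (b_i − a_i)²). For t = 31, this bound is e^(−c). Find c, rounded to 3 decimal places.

Σ(b_i − a_i)² = 28·11² + 33·2² = 3520.
c = 2t² / 3520 = 2·31² / 3520 = 0.5460.

0.546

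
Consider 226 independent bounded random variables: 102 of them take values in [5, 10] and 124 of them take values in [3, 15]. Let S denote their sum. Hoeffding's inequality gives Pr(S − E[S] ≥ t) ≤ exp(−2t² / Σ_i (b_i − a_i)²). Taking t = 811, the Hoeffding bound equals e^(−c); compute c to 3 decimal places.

Σ(b_i − a_i)² = 102·5² + 124·12² = 20406.
c = 2t² / 20406 = 2·811² / 20406 = 64.4635.

64.463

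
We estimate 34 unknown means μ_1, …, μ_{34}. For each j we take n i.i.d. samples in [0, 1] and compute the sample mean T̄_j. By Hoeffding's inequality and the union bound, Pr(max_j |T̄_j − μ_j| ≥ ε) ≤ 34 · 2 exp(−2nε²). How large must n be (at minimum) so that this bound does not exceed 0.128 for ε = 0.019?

Need 2·34·exp(−2nε²) ≤ 0.128, i.e. exp(−2nε²) ≤ 0.128/68.
So 2nε² ≥ ln(68/0.128) = 6.275233.
Hence n ≥ 6.275233/(2·0.019²) = 8691.458.
The smallest integer n is 8692.

8692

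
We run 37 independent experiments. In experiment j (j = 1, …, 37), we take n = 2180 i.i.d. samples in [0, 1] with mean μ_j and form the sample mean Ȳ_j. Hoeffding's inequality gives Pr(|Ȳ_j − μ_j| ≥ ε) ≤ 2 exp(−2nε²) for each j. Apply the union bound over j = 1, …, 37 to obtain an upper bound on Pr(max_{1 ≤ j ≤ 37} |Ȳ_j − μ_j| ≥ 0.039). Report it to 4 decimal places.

Per-experiment Hoeffding bound: 2·exp(−2·2180·0.039²) = 2·exp(−6.63156) = 0.0026362.
Union bound over 37 events: 37·0.0026362 = 0.09754.

0.0975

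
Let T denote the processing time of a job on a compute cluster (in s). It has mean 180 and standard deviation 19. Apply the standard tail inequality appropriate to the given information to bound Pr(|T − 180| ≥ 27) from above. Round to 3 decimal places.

0.495

Mean and variance are known, so Chebyshev's inequality applies.
Chebyshev: Pr(|T − μ| ≥ t) ≤ Var(T)/t².
Var(T) = σ² = 19² = 361.
Bound = 361 / 729 = 0.4952.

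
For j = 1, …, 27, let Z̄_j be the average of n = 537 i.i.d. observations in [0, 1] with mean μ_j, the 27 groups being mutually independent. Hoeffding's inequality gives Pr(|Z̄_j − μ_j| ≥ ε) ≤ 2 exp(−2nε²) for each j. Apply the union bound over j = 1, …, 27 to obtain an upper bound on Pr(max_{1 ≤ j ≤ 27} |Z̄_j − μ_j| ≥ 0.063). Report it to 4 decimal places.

0.7605

Per-experiment Hoeffding bound: 2·exp(−2·537·0.063²) = 2·exp(−4.26271) = 0.028168.
Union bound over 27 events: 27·0.028168 = 0.76054.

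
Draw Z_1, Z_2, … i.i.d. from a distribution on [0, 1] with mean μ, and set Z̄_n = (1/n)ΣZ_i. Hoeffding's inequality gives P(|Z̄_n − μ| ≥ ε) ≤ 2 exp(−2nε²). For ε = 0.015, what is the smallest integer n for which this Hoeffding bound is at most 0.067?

Require 2·exp(−2nε²) ≤ 0.067, i.e. 2nε² ≥ ln(2/0.067) = 3.396210.
So n ≥ 3.396210 / (2·0.015²) = 7547.133.
The smallest integer n is 7548.

7548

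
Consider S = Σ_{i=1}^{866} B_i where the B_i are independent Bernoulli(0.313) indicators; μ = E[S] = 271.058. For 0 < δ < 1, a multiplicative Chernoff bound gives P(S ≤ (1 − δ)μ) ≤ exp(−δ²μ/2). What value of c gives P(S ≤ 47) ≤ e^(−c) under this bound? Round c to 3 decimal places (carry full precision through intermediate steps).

92.604

Write 47 = (1 − δ)μ, so δ = 1 − 47/271.058 = 0.8266054…
Then the exponent is δ²μ/2 = (μ − 47)²/(2μ) = 92.603774.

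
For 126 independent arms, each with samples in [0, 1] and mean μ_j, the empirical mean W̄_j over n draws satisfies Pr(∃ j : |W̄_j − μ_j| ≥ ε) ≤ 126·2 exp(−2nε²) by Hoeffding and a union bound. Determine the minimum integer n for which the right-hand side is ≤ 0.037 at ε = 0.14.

226

Need 2·126·exp(−2nε²) ≤ 0.037, i.e. exp(−2nε²) ≤ 0.037/252.
So 2nε² ≥ ln(252/0.037) = 8.826266.
Hence n ≥ 8.826266/(2·0.14²) = 225.160.
The smallest integer n is 226.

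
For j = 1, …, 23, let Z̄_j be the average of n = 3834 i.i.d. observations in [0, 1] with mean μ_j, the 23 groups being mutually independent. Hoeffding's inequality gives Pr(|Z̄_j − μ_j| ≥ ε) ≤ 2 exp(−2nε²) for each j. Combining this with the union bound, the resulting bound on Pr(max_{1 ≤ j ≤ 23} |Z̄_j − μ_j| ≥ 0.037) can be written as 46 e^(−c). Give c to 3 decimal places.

10.497

Union bound over the 23 events: Pr(max_{1 ≤ j ≤ 23} |Z̄_j − μ_j| ≥ 0.037) ≤ 23·2·exp(−2nε²) = 46 exp(−2·3834·0.037²).
So c = 2·3834·0.037² = 10.4975.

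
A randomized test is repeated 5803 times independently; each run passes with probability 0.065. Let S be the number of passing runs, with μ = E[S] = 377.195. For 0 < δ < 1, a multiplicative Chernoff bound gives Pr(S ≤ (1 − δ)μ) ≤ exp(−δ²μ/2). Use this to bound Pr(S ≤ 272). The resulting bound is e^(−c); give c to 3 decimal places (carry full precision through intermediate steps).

Write 272 = (1 − δ)μ, so δ = 1 − 272/377.195 = 0.2788876…
Then the exponent is δ²μ/2 = (μ − 272)²/(2μ) = 14.668789.

14.669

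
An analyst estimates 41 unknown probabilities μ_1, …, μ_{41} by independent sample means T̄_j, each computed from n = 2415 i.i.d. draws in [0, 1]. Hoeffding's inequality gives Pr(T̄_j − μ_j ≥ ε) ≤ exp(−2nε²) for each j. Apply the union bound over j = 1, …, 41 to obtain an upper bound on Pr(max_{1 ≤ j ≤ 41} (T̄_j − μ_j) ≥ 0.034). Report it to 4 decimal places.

Per-experiment Hoeffding bound: exp(−2·2415·0.034²) = exp(−5.58348) = 0.0037595.
Union bound over 41 events: 41·0.0037595 = 0.15414.

0.1541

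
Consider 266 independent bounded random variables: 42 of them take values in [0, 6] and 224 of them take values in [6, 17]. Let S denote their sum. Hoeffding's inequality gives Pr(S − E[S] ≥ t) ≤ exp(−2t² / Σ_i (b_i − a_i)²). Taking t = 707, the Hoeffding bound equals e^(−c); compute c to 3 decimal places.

34.935

Σ(b_i − a_i)² = 42·6² + 224·11² = 28616.
c = 2t² / 28616 = 2·707² / 28616 = 34.9349.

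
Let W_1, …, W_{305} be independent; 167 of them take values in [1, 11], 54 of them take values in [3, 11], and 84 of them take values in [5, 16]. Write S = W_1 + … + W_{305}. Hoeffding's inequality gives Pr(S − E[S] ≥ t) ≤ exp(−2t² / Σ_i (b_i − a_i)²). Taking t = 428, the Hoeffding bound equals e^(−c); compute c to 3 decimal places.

12.083

Σ(b_i − a_i)² = 167·10² + 54·8² + 84·11² = 30320.
c = 2t² / 30320 = 2·428² / 30320 = 12.0834.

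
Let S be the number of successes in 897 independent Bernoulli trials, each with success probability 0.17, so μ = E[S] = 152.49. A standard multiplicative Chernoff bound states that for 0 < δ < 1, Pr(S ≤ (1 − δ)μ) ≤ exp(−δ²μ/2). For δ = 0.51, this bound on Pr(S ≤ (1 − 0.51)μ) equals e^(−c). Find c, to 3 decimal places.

19.831

c = δ²μ/2 = 0.51²·152.49/2 = 19.8313.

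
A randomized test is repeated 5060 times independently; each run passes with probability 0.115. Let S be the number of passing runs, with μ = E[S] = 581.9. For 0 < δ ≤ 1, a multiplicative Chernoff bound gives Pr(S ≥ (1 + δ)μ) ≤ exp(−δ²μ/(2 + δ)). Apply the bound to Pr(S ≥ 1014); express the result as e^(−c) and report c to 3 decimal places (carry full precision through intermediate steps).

116.994

Write 1014 = (1 + δ)μ, so δ = 1014/581.9 − 1 = 0.7425675…
Then the exponent is δ²μ/(2 + δ) = (1014 − μ)² / (μ·(2 + δ)) = 116.993803.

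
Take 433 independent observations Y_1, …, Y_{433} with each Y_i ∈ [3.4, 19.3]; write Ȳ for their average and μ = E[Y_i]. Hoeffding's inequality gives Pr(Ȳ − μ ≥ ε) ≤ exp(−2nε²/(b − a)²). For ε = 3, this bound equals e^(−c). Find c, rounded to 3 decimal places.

30.829

c = 2nε²/(b − a)² = 2·433·3² / 15.9² = 30.8295.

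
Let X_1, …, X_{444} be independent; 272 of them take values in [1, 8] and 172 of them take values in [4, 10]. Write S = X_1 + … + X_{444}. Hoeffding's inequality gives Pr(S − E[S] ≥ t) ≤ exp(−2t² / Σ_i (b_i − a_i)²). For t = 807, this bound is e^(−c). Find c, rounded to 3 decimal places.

66.726

Σ(b_i − a_i)² = 272·7² + 172·6² = 19520.
c = 2t² / 19520 = 2·807² / 19520 = 66.7263.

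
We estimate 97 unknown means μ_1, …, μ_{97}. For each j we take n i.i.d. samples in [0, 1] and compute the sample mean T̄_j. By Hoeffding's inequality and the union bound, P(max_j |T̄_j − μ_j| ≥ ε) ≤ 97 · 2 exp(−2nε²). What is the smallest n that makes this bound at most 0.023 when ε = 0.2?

Need 2·97·exp(−2nε²) ≤ 0.023, i.e. exp(−2nε²) ≤ 0.023/194.
So 2nε² ≥ ln(194/0.023) = 9.040119.
Hence n ≥ 9.040119/(2·0.2²) = 113.001.
The smallest integer n is 114.

114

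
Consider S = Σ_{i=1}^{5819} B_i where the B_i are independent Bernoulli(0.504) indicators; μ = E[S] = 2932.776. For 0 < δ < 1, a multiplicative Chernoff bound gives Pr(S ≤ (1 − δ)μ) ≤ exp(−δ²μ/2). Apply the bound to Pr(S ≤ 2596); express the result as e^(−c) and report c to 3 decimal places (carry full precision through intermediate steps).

Write 2596 = (1 − δ)μ, so δ = 1 − 2596/2932.776 = 0.1148318…
Then the exponent is δ²μ/2 = (μ − 2596)²/(2μ) = 19.336300.

19.336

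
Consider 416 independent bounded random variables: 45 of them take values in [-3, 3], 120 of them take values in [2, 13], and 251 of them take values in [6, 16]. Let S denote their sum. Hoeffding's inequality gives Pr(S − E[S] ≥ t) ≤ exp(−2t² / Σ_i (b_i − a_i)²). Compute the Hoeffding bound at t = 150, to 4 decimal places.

Σ(b_i − a_i)² = 45·6² + 120·11² + 251·10² = 41240.
Exponent = 2·150² / 41240 = 1.09117.
Bound = exp(−1.09117) = 0.33582.

0.3358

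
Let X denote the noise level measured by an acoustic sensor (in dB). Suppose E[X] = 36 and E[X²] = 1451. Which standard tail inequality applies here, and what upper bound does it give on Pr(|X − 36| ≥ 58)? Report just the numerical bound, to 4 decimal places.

0.0461

The first two moments determine the variance, so Chebyshev's inequality is the sharpest standard bound available.
Var(X) = E[X²] − (E[X])² = 1451 − 1296 = 155.
Chebyshev's inequality: Pr(|X − μ| ≥ t) ≤ Var(X)/t² = 155/3364 = 0.0461.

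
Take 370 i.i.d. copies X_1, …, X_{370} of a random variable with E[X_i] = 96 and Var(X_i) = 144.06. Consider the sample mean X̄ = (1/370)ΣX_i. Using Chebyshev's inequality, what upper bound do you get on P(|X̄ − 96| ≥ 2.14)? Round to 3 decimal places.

0.085

Var(X̄) = Var(X_i)/n = 144.06/370 = 0.38935.
Chebyshev: P(|X̄ − 96| ≥ 2.14) ≤ Var(X̄)/(2.14)² = 144.06/(370·2.14²) = 0.0850.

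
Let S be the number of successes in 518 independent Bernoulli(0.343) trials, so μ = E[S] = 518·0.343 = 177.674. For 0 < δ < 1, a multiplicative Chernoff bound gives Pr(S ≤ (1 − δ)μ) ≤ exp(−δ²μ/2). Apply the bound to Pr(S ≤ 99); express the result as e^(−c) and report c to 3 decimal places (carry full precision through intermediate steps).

Write 99 = (1 − δ)μ, so δ = 1 − 99/177.674 = 0.4427997…
Then the exponent is δ²μ/2 = (μ − 99)²/(2μ) = 17.418413.

17.418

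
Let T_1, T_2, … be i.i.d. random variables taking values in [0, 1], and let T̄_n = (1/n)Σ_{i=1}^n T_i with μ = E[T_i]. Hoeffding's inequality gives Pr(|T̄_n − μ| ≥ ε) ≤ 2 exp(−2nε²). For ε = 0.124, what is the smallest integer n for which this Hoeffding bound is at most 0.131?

Require 2·exp(−2nε²) ≤ 0.131, i.e. 2nε² ≥ ln(2/0.131) = 2.725705.
So n ≥ 2.725705 / (2·0.124²) = 88.635.
The smallest integer n is 89.

89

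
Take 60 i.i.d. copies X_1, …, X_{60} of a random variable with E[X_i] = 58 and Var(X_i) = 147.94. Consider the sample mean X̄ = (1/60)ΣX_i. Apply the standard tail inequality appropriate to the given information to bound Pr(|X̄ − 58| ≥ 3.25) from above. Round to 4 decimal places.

With mean and variance of each term known, Chebyshev's inequality bounds the deviation of the sum (or sample mean).
Var(X̄) = Var(X_i)/n = 147.94/60 = 2.4657.
Chebyshev: Pr(|X̄ − 58| ≥ 3.25) ≤ Var(X̄)/(3.25)² = 147.94/(60·3.25²) = 0.2334.

0.2334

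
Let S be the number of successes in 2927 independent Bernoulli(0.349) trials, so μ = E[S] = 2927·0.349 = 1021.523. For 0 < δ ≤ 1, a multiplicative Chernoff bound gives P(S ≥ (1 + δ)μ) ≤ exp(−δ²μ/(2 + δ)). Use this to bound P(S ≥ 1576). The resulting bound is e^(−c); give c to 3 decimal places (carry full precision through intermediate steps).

118.361

Write 1576 = (1 + δ)μ, so δ = 1576/1021.523 − 1 = 0.5427944…
Then the exponent is δ²μ/(2 + δ) = (1576 − μ)² / (μ·(2 + δ)) = 118.360740.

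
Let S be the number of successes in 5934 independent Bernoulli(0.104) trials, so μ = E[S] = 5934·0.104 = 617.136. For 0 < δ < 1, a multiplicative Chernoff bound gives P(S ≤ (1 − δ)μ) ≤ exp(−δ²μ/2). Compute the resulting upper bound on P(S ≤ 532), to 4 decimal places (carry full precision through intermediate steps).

0.0028

Write 532 = (1 − δ)μ, so δ = 1 − 532/617.136 = 0.1379534…
Then the exponent is δ²μ/2 = (μ − 532)²/(2μ) = 5.872400.
Bound = exp(−5.872400) = 0.00282.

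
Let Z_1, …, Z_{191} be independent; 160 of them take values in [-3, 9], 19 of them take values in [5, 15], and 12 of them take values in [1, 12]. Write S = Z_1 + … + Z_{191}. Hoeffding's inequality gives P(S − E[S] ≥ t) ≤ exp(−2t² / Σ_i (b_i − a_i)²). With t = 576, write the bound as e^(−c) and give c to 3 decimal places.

25.142

Σ(b_i − a_i)² = 160·12² + 19·10² + 12·11² = 26392.
c = 2t² / 26392 = 2·576² / 26392 = 25.1422.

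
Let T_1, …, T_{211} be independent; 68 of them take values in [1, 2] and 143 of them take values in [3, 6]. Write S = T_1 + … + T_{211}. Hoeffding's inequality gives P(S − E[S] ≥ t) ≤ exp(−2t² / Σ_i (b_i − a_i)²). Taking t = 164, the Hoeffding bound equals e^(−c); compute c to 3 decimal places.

39.699

Σ(b_i − a_i)² = 68·1² + 143·3² = 1355.
c = 2t² / 1355 = 2·164² / 1355 = 39.6989.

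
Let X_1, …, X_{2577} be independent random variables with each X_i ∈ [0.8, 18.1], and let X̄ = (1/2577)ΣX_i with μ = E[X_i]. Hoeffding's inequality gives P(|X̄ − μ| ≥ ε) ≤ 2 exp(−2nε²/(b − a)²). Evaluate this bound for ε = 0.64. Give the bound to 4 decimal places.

Exponent: 2nε²/(b − a)² = 2·2577·0.64² / 17.3² = 7.05362.
Bound = 2·exp(−7.05362) = 0.00173.

0.0017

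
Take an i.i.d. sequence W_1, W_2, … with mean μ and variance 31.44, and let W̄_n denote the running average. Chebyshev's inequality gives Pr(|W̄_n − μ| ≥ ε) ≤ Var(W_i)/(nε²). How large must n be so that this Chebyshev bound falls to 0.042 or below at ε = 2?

188

Require 31.44/(n·2²) ≤ 0.042, i.e. n ≥ 31.44/(0.042·2²) = 187.143.
The smallest integer n is 188.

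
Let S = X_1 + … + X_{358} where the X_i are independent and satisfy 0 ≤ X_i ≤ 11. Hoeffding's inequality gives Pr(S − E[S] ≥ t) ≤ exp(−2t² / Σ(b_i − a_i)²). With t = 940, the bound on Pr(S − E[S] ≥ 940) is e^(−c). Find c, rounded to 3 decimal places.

40.796

Σ(b_i − a_i)² = 358·(11)² = 43318.
c = 2t²/43318 = 2·940²/43318 = 40.7960.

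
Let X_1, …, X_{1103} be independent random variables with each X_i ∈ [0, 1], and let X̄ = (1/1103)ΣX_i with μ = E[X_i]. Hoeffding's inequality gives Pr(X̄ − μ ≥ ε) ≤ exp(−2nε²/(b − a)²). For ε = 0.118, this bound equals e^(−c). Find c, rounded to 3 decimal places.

c = 2nε²/(b − a)² = 2·1103·0.118² / 1² = 30.7163.

30.716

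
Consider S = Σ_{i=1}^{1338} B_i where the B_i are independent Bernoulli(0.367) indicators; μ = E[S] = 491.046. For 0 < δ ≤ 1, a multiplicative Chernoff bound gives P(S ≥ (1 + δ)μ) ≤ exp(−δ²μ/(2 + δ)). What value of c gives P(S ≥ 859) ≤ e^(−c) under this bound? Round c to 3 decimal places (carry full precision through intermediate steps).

Write 859 = (1 + δ)μ, so δ = 859/491.046 − 1 = 0.7493269…
Then the exponent is δ²μ/(2 + δ) = (859 − μ)² / (μ·(2 + δ)) = 100.285580.

100.286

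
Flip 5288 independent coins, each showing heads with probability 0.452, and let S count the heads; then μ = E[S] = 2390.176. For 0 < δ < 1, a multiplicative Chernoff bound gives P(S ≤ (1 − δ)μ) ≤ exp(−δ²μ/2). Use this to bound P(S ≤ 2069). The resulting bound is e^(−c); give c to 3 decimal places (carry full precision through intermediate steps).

21.579

Write 2069 = (1 − δ)μ, so δ = 1 − 2069/2390.176 = 0.1343734…
Then the exponent is δ²μ/2 = (μ − 2069)²/(2μ) = 21.578750.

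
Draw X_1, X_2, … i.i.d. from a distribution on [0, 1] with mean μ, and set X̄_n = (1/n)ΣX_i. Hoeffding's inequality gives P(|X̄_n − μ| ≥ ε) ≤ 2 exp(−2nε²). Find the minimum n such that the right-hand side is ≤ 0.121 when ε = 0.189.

Require 2·exp(−2nε²) ≤ 0.121, i.e. 2nε² ≥ ln(2/0.121) = 2.805112.
So n ≥ 2.805112 / (2·0.189²) = 39.264.
The smallest integer n is 40.

40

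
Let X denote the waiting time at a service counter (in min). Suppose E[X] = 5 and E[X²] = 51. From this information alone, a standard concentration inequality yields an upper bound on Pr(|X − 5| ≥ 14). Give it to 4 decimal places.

0.1327

The first two moments determine the variance, so Chebyshev's inequality is the sharpest standard bound available.
Var(X) = E[X²] − (E[X])² = 51 − 25 = 26.
Chebyshev's inequality: Pr(|X − μ| ≥ t) ≤ Var(X)/t² = 26/196 = 0.1327.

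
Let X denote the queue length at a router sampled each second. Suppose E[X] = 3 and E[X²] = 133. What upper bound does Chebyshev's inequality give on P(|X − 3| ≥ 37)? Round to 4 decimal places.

0.0906

Var(X) = E[X²] − (E[X])² = 133 − 9 = 124.
Chebyshev's inequality: P(|X − μ| ≥ t) ≤ Var(X)/t² = 124/1369 = 0.0906.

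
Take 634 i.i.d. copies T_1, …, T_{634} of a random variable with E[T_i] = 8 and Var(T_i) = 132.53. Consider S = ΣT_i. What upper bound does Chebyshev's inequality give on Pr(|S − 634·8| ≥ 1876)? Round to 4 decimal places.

0.0239

Var(S) = n·Var(T_i) = 634·132.53 = 84024.02.
Chebyshev: Pr(|S − 634·8| ≥ 1876) ≤ Var(S)/1876² = 84024.02/3519376 = 0.0239.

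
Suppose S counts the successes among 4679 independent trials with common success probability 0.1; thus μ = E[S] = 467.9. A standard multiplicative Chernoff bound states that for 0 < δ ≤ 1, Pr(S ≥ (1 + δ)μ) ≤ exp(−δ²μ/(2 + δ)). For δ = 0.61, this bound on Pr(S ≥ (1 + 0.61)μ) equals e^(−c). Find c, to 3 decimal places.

66.707

c = δ²μ/(2 + δ) = 0.61²·467.9/(2 + 0.61) = 66.7071.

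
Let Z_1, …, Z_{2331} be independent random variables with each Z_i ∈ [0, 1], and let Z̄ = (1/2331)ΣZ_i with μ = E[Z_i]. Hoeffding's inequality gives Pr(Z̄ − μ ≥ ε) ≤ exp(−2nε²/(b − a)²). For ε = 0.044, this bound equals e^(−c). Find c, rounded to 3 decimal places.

9.026

c = 2nε²/(b − a)² = 2·2331·0.044² / 1² = 9.0256.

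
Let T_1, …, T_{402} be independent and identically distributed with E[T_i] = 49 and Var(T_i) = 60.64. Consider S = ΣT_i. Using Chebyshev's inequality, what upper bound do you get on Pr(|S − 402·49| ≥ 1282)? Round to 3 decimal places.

Var(S) = n·Var(T_i) = 402·60.64 = 24377.28.
Chebyshev: Pr(|S − 402·49| ≥ 1282) ≤ Var(S)/1282² = 24377.28/1643524 = 0.0148.

0.015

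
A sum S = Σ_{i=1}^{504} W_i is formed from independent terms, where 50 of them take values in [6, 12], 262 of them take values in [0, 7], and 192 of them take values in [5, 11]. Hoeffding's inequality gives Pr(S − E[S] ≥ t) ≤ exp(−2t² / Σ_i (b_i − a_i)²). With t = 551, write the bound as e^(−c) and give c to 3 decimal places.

Σ(b_i − a_i)² = 50·6² + 262·7² + 192·6² = 21550.
c = 2t² / 21550 = 2·551² / 21550 = 28.1764.

28.176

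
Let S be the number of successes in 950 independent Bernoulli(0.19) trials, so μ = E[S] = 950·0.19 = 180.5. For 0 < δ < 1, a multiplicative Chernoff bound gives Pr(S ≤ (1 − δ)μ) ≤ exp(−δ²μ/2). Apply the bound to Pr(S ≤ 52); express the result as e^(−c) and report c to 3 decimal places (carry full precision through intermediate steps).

Write 52 = (1 − δ)μ, so δ = 1 − 52/180.5 = 0.7119114…
Then the exponent is δ²μ/2 = (μ − 52)²/(2μ) = 45.740305.

45.740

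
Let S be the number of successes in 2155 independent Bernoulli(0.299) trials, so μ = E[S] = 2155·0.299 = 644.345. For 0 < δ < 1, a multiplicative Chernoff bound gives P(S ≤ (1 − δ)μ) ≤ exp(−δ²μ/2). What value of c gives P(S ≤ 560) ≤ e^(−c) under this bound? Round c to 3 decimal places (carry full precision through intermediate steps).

5.520

Write 560 = (1 − δ)μ, so δ = 1 − 560/644.345 = 0.1309004…
Then the exponent is δ²μ/2 = (μ − 560)²/(2μ) = 5.520396.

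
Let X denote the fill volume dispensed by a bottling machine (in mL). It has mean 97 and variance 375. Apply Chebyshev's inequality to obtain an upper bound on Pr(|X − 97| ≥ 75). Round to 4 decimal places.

Chebyshev: Pr(|X − μ| ≥ t) ≤ Var(X)/t².
Bound = 375 / 5625 = 0.0667.

0.0667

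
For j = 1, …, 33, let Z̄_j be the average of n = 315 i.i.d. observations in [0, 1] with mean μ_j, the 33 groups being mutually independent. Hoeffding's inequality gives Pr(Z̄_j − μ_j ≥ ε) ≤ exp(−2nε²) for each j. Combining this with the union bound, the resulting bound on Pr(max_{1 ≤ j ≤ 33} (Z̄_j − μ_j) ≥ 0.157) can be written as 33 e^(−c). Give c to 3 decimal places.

15.529

Union bound over the 33 events: Pr(max_{1 ≤ j ≤ 33} (Z̄_j − μ_j) ≥ 0.157) ≤ 33·exp(−2nε²) = 33 exp(−2·315·0.157²).
So c = 2·315·0.157² = 15.5289.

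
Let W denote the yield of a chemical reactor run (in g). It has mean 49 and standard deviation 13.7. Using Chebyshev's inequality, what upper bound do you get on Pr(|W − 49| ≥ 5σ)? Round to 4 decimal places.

Chebyshev: Pr(|W − μ| ≥ t) ≤ Var(W)/t².
Var(W) = σ² = 13.7² = 187.69.
t = 5·13.7 = 68.5.
Bound = 187.69 / 4692.25 = 0.0400.

0.0400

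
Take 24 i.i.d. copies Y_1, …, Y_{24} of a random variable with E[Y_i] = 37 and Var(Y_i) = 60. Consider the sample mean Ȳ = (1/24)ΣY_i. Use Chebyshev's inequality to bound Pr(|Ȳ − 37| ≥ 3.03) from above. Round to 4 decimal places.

0.2723

Var(Ȳ) = Var(Y_i)/n = 60/24 = 2.5.
Chebyshev: Pr(|Ȳ − 37| ≥ 3.03) ≤ Var(Ȳ)/(3.03)² = 60/(24·3.03²) = 0.2723.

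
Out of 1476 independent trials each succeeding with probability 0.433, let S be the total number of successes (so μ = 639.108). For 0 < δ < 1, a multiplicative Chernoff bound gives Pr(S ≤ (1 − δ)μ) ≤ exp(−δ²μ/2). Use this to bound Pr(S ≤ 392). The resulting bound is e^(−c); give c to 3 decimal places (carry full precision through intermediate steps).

Write 392 = (1 − δ)μ, so δ = 1 − 392/639.108 = 0.3866451…
Then the exponent is δ²μ/2 = (μ − 392)²/(2μ) = 47.771553.

47.772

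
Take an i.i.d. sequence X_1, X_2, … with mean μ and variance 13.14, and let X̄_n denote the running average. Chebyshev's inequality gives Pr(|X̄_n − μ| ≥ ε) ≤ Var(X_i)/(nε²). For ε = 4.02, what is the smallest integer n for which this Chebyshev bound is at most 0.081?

11

Require 13.14/(n·4.02²) ≤ 0.081, i.e. n ≥ 13.14/(0.081·4.02²) = 10.038.
The smallest integer n is 11.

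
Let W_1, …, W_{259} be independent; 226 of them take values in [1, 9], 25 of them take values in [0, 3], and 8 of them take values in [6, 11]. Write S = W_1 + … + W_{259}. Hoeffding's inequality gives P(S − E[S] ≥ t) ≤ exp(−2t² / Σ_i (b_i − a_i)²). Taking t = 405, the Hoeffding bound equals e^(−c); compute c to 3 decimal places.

Σ(b_i − a_i)² = 226·8² + 25·3² + 8·5² = 14889.
c = 2t² / 14889 = 2·405² / 14889 = 22.0330.

22.033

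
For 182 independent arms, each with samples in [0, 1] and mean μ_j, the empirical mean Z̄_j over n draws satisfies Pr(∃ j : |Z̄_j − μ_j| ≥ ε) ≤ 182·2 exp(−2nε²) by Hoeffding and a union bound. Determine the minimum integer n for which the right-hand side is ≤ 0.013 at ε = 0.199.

130

Need 2·182·exp(−2nε²) ≤ 0.013, i.e. exp(−2nε²) ≤ 0.013/364.
So 2nε² ≥ ln(364/0.013) = 10.239960.
Hence n ≥ 10.239960/(2·0.199²) = 129.289.
The smallest integer n is 130.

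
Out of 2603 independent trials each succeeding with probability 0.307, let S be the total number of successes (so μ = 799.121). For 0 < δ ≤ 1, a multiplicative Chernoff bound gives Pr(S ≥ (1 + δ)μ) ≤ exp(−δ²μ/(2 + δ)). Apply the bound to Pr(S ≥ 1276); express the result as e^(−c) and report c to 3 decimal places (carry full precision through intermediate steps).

Write 1276 = (1 + δ)μ, so δ = 1276/799.121 − 1 = 0.5967544…
Then the exponent is δ²μ/(2 + δ) = (1276 − μ)² / (μ·(2 + δ)) = 109.590516.

109.591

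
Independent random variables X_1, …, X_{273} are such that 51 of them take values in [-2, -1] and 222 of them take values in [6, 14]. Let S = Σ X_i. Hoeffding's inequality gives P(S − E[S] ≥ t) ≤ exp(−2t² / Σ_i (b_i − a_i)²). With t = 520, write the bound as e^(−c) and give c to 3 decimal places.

Σ(b_i − a_i)² = 51·1² + 222·8² = 14259.
c = 2t² / 14259 = 2·520² / 14259 = 37.9269.

37.927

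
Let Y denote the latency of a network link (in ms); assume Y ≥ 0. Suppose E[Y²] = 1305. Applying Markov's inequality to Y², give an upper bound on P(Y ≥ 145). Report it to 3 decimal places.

Since Y ≥ 0, the event {Y ≥ 145} is the same as {Y² ≥ 21025}.
Markov's inequality applied to Y² gives P(Y² ≥ 21025) ≤ E[Y²]/21025 = 1305/21025 = 0.0621.

0.062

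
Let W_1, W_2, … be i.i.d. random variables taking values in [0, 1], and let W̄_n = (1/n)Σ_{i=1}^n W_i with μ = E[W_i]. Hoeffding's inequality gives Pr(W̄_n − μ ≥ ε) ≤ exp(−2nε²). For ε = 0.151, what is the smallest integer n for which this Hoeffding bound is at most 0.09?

Require exp(−2nε²) ≤ 0.09, i.e. 2nε² ≥ ln(1/0.09) = 2.407946.
So n ≥ 2.407946 / (2·0.151²) = 52.804.
The smallest integer n is 53.

53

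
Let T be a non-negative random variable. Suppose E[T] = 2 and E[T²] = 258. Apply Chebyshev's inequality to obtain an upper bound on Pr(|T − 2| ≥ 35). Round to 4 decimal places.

0.2073

Var(T) = E[T²] − (E[T])² = 258 − 4 = 254.
Chebyshev's inequality: Pr(|T − μ| ≥ t) ≤ Var(T)/t² = 254/1225 = 0.2073.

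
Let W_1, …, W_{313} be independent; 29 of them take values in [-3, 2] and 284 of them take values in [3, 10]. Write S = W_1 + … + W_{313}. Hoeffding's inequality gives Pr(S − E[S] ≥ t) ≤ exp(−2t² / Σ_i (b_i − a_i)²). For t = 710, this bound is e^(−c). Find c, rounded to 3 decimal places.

Σ(b_i − a_i)² = 29·5² + 284·7² = 14641.
c = 2t² / 14641 = 2·710² / 14641 = 68.8614.

68.861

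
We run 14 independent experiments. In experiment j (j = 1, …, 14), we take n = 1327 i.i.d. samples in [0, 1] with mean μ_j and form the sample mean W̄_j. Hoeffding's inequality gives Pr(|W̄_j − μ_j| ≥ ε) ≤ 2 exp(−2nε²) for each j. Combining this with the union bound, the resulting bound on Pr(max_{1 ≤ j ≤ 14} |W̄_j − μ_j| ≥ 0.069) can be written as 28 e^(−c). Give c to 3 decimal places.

Union bound over the 14 events: Pr(max_{1 ≤ j ≤ 14} |W̄_j − μ_j| ≥ 0.069) ≤ 14·2·exp(−2nε²) = 28 exp(−2·1327·0.069²).
So c = 2·1327·0.069² = 12.6357.

12.636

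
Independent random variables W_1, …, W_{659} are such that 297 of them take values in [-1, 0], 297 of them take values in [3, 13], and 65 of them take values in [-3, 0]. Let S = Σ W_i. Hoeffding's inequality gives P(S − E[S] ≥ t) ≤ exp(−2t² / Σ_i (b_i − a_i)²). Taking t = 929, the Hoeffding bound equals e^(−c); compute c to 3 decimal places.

56.441

Σ(b_i − a_i)² = 297·1² + 297·10² + 65·3² = 30582.
c = 2t² / 30582 = 2·929² / 30582 = 56.4411.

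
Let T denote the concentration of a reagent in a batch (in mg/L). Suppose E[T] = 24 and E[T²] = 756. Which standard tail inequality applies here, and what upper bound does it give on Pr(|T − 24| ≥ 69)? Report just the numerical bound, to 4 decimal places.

The first two moments determine the variance, so Chebyshev's inequality is the sharpest standard bound available.
Var(T) = E[T²] − (E[T])² = 756 − 576 = 180.
Chebyshev's inequality: Pr(|T − μ| ≥ t) ≤ Var(T)/t² = 180/4761 = 0.0378.

0.0378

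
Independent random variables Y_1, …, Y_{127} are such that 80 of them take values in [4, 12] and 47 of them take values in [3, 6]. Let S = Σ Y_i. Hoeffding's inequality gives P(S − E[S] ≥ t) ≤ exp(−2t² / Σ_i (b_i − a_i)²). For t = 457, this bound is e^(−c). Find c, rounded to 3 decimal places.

Σ(b_i − a_i)² = 80·8² + 47·3² = 5543.
c = 2t² / 5543 = 2·457² / 5543 = 75.3559.

75.356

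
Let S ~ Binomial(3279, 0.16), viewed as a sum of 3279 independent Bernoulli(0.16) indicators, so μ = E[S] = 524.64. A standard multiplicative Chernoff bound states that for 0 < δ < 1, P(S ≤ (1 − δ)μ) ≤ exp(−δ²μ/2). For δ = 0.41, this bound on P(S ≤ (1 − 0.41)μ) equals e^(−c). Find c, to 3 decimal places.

c = δ²μ/2 = 0.41²·524.64/2 = 44.0960.

44.096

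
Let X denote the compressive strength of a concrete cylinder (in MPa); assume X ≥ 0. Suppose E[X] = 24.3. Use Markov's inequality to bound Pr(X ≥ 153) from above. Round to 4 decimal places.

0.1588

Markov's inequality: for a non-negative random variable, Pr(X ≥ a) ≤ E[X]/a.
Here E[X] = 24.3 and a = 153, so the bound is 24.3/153 = 0.1588.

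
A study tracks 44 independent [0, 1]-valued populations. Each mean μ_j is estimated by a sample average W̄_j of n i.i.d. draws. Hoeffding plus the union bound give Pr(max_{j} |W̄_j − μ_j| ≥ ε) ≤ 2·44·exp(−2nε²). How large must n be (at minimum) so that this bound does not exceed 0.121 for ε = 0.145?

157

Need 2·44·exp(−2nε²) ≤ 0.121, i.e. exp(−2nε²) ≤ 0.121/88.
So 2nε² ≥ ln(88/0.121) = 6.589302.
Hence n ≥ 6.589302/(2·0.145²) = 156.702.
The smallest integer n is 157.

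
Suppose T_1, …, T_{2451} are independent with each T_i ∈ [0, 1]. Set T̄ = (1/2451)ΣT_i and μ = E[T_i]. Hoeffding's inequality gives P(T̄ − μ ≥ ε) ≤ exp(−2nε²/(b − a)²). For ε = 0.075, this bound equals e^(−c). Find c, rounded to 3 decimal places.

27.574

c = 2nε²/(b − a)² = 2·2451·0.075² / 1² = 27.5738.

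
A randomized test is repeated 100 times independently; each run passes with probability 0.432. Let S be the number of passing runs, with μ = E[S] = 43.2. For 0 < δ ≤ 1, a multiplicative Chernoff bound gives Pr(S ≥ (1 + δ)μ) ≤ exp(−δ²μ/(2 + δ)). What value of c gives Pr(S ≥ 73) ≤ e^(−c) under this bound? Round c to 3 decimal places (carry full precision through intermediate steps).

7.642

Write 73 = (1 + δ)μ, so δ = 73/43.2 − 1 = 0.6898148…
Then the exponent is δ²μ/(2 + δ) = (73 − μ)² / (μ·(2 + δ)) = 7.642341.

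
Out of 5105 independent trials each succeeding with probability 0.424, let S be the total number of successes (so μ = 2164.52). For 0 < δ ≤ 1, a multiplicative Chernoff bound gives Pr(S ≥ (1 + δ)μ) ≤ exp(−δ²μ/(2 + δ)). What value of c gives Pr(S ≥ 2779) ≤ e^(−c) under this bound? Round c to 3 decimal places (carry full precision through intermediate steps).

Write 2779 = (1 + δ)μ, so δ = 2779/2164.52 − 1 = 0.2838874…
Then the exponent is δ²μ/(2 + δ) = (2779 − μ)² / (μ·(2 + δ)) = 76.379922.

76.380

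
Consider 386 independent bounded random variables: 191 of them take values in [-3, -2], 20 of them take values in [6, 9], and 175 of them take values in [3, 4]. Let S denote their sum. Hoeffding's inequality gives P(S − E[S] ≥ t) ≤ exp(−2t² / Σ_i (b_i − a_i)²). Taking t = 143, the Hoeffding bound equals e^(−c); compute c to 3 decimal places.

Σ(b_i − a_i)² = 191·1² + 20·3² + 175·1² = 546.
c = 2t² / 546 = 2·143² / 546 = 74.9048.

74.905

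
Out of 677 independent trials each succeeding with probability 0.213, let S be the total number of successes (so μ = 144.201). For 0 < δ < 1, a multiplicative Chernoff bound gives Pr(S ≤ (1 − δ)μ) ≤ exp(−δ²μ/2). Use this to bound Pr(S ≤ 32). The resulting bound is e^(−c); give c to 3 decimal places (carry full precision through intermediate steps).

43.651

Write 32 = (1 − δ)μ, so δ = 1 − 32/144.201 = 0.7780875…
Then the exponent is δ²μ/2 = (μ − 32)²/(2μ) = 43.651100.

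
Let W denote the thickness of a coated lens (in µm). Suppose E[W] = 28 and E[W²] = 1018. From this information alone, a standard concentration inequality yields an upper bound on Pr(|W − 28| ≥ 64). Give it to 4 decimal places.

The first two moments determine the variance, so Chebyshev's inequality is the sharpest standard bound available.
Var(W) = E[W²] − (E[W])² = 1018 − 784 = 234.
Chebyshev's inequality: Pr(|W − μ| ≥ t) ≤ Var(W)/t² = 234/4096 = 0.0571.

0.0571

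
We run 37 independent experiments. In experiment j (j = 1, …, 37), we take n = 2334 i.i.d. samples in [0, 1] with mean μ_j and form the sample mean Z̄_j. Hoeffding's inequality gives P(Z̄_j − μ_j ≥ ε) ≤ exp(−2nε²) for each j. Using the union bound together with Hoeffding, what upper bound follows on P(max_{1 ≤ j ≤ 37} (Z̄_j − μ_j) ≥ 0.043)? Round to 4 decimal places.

Per-experiment Hoeffding bound: exp(−2·2334·0.043²) = exp(−8.63113) = 0.00017846.
Union bound over 37 events: 37·0.00017846 = 0.00660.

0.0066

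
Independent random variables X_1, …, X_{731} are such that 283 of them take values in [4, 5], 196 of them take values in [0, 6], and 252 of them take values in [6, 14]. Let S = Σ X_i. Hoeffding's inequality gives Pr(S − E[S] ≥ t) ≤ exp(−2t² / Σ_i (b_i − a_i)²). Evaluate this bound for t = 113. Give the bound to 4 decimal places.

Σ(b_i − a_i)² = 283·1² + 196·6² + 252·8² = 23467.
Exponent = 2·113² / 23467 = 1.08825.
Bound = exp(−1.08825) = 0.33680.

0.3368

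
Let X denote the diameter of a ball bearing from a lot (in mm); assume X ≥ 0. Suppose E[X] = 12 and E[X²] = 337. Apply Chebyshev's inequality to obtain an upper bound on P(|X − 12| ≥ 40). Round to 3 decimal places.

0.121

Var(X) = E[X²] − (E[X])² = 337 − 144 = 193.
Chebyshev's inequality: P(|X − μ| ≥ t) ≤ Var(X)/t² = 193/1600 = 0.1206.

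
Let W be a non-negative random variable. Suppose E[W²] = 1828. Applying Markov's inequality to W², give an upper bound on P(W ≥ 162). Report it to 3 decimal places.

0.070

Since W ≥ 0, the event {W ≥ 162} is the same as {W² ≥ 26244}.
Markov's inequality applied to W² gives P(W² ≥ 26244) ≤ E[W²]/26244 = 1828/26244 = 0.0697.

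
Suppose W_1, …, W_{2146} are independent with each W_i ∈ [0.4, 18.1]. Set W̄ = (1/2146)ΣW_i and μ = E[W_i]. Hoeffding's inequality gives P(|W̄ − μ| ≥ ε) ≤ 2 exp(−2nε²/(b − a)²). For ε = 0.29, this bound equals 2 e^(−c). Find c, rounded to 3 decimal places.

1.152

c = 2nε²/(b − a)² = 2·2146·0.29² / 17.7² = 1.1522.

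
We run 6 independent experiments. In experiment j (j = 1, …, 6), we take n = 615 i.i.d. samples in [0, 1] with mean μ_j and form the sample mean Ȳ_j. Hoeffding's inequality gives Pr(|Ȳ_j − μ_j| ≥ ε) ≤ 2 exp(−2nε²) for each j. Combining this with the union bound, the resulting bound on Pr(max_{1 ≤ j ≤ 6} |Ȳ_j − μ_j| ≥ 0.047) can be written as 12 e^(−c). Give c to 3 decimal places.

Union bound over the 6 events: Pr(max_{1 ≤ j ≤ 6} |Ȳ_j − μ_j| ≥ 0.047) ≤ 6·2·exp(−2nε²) = 12 exp(−2·615·0.047²).
So c = 2·615·0.047² = 2.7171.

2.717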